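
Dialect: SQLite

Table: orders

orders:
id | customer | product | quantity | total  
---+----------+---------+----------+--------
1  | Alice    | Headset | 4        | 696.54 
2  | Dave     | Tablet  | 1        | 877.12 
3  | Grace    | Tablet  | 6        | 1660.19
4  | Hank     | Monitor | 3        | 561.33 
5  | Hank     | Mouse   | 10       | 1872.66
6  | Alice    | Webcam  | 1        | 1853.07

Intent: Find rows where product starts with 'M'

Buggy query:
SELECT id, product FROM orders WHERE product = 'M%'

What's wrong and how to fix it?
Bug: '=' compares the literal string including the % character; pattern matching needs LIKE

Fix: Use LIKE for wildcard pattern matching

Corrected query:
SELECT id, product FROM orders WHERE product LIKE 'M%'

Result:
id | product
---+--------
4  | Monitor
5  | Mouse  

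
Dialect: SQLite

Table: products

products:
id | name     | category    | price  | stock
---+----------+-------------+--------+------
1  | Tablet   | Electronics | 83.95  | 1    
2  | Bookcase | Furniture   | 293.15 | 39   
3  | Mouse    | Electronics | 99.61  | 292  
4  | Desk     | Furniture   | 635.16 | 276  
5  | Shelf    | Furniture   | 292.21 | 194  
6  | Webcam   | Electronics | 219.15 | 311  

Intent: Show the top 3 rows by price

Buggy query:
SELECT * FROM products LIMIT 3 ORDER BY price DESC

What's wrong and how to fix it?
Bug: ORDER BY cannot follow LIMIT; LIMIT is the final clause

Fix: Swap the clauses: ORDER BY first, then LIMIT

Corrected query:
SELECT * FROM products ORDER BY price DESC LIMIT 3

Result:
id | name     | category  | price  | stock
---+----------+-----------+--------+------
4  | Desk     | Furniture | 635.16 | 276  
2  | Bookcase | Furniture | 293.15 | 39   
5  | Shelf    | Furniture | 292.21 | 194  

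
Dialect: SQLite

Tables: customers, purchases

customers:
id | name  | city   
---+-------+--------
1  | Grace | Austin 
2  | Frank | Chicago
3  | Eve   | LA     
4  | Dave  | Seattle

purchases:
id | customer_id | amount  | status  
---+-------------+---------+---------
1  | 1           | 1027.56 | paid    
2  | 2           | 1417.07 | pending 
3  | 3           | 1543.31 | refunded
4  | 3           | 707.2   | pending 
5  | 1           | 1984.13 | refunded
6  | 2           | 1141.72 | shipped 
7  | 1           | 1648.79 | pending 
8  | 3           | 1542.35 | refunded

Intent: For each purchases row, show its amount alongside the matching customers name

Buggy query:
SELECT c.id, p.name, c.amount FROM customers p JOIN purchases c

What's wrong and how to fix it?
Bug: Missing join condition: each purchases row is matched to all customers rows instead of just its own

Fix: Add ON c.customer_id = p.id to the JOIN

Corrected query:
SELECT c.id, p.name, c.amount FROM customers p JOIN purchases c ON c.customer_id = p.id

Result:
id | name  | amount 
---+-------+--------
1  | Grace | 1027.56
2  | Frank | 1417.07
3  | Eve   | 1543.31
4  | Eve   | 707.2  
5  | Grace | 1984.13
6  | Frank | 1141.72
7  | Grace | 1648.79
8  | Eve   | 1542.35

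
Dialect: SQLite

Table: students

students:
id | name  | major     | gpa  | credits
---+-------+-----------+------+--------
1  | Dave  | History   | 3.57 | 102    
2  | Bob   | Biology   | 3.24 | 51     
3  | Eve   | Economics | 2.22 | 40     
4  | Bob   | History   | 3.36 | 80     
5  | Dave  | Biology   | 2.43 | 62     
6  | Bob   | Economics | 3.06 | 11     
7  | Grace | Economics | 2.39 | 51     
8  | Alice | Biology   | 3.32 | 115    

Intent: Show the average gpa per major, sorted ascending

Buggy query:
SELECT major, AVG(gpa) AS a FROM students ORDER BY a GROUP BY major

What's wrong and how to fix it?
Bug: GROUP BY must precede ORDER BY

Fix: Move ORDER BY to the end, after GROUP BY

Corrected query:
SELECT major, AVG(gpa) AS a FROM students GROUP BY major ORDER BY a

Result:
major     | a       
----------+---------
Economics | 2.556667
Biology   | 2.996667
History   | 3.465   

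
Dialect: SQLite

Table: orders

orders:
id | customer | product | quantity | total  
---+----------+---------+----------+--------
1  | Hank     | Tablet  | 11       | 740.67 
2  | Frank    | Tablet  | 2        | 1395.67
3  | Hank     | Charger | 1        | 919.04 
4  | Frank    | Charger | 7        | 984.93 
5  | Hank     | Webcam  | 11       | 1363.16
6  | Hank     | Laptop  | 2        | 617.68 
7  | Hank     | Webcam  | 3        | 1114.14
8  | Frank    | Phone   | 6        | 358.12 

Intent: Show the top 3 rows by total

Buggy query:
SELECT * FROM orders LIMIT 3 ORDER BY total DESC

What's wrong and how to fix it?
Bug: LIMIT must come after ORDER BY

Fix: Sort with ORDER BY, then apply LIMIT

Corrected query:
SELECT * FROM orders ORDER BY total DESC LIMIT 3

Result:
id | customer | product | quantity | total  
---+----------+---------+----------+--------
2  | Frank    | Tablet  | 2        | 1395.67
5  | Hank     | Webcam  | 11       | 1363.16
7  | Hank     | Webcam  | 3        | 1114.14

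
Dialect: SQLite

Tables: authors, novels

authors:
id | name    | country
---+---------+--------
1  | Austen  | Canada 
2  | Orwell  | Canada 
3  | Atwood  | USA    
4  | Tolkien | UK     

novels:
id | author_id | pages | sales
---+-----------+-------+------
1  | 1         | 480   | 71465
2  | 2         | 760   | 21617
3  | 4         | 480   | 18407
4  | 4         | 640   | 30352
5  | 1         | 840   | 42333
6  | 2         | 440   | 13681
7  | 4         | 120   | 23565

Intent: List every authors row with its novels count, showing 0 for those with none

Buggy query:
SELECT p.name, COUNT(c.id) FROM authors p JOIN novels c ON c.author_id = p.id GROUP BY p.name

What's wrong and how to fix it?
Bug: An inner join excludes parents with zero children

Fix: Use LEFT JOIN so parents without children still appear (COUNT(c.id) gives 0)

Corrected query:
SELECT p.name, COUNT(c.id) FROM authors p LEFT JOIN novels c ON c.author_id = p.id GROUP BY p.name

Result:
name    | COUNT(c.id)
--------+------------
Atwood  | 0          
Austen  | 2          
Orwell  | 2          
Tolkien | 3          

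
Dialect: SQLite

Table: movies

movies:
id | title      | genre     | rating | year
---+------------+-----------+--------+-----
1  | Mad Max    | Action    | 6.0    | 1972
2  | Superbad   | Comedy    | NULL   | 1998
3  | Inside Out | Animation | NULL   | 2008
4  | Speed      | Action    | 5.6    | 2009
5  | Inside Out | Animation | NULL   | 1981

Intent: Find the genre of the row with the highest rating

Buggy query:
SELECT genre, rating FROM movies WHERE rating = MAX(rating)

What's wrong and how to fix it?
Bug: WHERE is evaluated per row; an aggregate over the whole table isn't defined there

Fix: Use a subquery: WHERE rating = (SELECT MAX(rating) FROM movies)

Corrected query:
SELECT genre, rating FROM movies WHERE rating = (SELECT MAX(rating) FROM movies)

Result:
genre  | rating
-------+-------
Action | 6     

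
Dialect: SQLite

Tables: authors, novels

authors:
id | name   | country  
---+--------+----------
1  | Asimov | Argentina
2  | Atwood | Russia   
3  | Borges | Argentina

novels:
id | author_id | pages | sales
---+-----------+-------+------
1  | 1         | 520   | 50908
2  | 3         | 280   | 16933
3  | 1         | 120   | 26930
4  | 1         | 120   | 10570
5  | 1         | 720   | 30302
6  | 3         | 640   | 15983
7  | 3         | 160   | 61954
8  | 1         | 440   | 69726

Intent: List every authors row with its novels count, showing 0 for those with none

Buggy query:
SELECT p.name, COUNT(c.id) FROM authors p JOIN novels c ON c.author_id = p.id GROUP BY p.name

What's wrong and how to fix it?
Bug: INNER JOIN drops authors rows that have no matching novels rows

Fix: Switch to LEFT JOIN to retain unmatched parent rows

Corrected query:
SELECT p.name, COUNT(c.id) FROM authors p LEFT JOIN novels c ON c.author_id = p.id GROUP BY p.name

Result:
name   | COUNT(c.id)
-------+------------
Asimov | 5          
Atwood | 0          
Borges | 3          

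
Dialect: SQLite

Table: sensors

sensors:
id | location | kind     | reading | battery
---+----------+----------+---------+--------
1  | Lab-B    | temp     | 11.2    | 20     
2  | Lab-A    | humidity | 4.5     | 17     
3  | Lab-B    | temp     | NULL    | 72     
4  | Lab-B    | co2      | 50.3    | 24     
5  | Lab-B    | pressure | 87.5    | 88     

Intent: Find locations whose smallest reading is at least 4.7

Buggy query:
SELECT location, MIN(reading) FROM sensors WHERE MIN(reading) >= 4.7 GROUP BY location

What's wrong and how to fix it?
Bug: MIN() in WHERE is a misuse of aggregate

Fix: Replace WHERE with HAVING after the GROUP BY

Corrected query:
SELECT location, MIN(reading) FROM sensors GROUP BY location HAVING MIN(reading) >= 4.7

Result:
location | MIN(reading)
---------+-------------
Lab-B    | 11.2        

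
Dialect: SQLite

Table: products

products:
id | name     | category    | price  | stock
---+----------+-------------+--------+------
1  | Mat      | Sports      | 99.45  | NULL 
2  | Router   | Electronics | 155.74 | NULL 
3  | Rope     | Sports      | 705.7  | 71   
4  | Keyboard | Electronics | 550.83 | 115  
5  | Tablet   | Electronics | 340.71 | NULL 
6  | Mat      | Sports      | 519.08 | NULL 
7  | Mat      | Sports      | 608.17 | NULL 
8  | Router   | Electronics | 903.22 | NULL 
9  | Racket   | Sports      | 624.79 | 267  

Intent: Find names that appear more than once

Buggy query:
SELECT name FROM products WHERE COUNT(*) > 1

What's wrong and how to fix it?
Bug: WHERE can't reference COUNT(*); aggregates are computed after WHERE

Fix: Group first, then use HAVING for the count condition

Corrected query:
SELECT name FROM products GROUP BY name HAVING COUNT(*) > 1

Result:
name  
------
Mat   
Router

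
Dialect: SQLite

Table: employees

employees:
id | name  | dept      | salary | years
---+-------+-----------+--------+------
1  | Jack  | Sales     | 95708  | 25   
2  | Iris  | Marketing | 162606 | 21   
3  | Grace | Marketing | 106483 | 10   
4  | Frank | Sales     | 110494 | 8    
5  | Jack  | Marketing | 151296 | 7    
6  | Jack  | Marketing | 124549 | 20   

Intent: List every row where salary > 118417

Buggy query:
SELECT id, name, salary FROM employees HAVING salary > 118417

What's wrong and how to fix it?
Bug: This is a non-aggregate query (no GROUP BY, no aggregates), so in SQLite the HAVING clause is invalid here; a row-level condition belongs in WHERE

Fix: Use WHERE for row-level filtering

Corrected query:
SELECT id, name, salary FROM employees WHERE salary > 118417

Result:
id | name | salary
---+------+-------
2  | Iris | 162606
5  | Jack | 151296
6  | Jack | 124549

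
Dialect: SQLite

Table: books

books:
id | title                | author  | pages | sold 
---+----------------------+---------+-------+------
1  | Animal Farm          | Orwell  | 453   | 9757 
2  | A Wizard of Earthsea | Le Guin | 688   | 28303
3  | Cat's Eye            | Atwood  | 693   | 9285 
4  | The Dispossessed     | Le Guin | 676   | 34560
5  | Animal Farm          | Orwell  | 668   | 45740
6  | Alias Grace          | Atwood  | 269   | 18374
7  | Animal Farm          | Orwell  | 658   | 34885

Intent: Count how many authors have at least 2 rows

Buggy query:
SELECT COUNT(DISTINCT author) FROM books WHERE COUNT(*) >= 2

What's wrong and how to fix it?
Bug: COUNT(*) cannot appear in WHERE; the per-group count doesn't exist yet

Fix: Group first with HAVING COUNT(*) >= 2, then COUNT the resulting groups

Corrected query:
SELECT COUNT(*) FROM (SELECT author FROM books GROUP BY author HAVING COUNT(*) >= 2)

Result:
COUNT(*)
--------
3       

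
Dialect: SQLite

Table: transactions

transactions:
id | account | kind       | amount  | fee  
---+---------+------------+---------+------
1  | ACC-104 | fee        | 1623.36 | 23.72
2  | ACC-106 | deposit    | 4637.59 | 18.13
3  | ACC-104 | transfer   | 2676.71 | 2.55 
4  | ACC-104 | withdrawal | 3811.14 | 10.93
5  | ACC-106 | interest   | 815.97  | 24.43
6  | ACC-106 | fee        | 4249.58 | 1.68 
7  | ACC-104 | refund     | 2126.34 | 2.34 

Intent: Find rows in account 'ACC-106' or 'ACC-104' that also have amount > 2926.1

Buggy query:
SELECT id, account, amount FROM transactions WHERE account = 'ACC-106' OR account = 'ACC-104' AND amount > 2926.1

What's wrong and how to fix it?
Bug: AND binds tighter than OR, so this parses as account = 'ACC-106' OR (account = 'ACC-104' AND amount > 2926.1)

Fix: Add parentheses around the OR so the AND applies to both alternatives

Corrected query:
SELECT id, account, amount FROM transactions WHERE (account = 'ACC-106' OR account = 'ACC-104') AND amount > 2926.1

Result:
id | account | amount 
---+---------+--------
2  | ACC-106 | 4637.59
4  | ACC-104 | 3811.14
6  | ACC-106 | 4249.58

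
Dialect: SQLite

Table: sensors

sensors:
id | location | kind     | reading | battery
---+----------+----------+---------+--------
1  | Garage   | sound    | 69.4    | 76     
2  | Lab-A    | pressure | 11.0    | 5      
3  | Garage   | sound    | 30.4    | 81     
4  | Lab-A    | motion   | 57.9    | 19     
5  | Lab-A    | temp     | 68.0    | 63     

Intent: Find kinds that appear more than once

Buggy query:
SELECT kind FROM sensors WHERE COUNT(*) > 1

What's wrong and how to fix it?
Bug: COUNT(*) is an aggregate and cannot be used in WHERE

Fix: GROUP BY kind, then filter groups with HAVING COUNT(*) > 1

Corrected query:
SELECT kind FROM sensors GROUP BY kind HAVING COUNT(*) > 1

Result:
kind 
-----
sound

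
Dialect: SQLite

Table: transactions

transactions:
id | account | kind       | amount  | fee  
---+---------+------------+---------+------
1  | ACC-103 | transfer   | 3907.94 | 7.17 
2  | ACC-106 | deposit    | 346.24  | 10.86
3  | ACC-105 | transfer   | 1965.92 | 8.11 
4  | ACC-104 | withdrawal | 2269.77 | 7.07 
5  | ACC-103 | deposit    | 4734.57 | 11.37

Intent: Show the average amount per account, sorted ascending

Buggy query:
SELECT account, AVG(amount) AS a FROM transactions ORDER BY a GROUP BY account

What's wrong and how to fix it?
Bug: GROUP BY must precede ORDER BY

Fix: Move ORDER BY to the end, after GROUP BY

Corrected query:
SELECT account, AVG(amount) AS a FROM transactions GROUP BY account ORDER BY a

Result:
account | a       
--------+---------
ACC-106 | 346.24  
ACC-105 | 1965.92 
ACC-104 | 2269.77 
ACC-103 | 4321.255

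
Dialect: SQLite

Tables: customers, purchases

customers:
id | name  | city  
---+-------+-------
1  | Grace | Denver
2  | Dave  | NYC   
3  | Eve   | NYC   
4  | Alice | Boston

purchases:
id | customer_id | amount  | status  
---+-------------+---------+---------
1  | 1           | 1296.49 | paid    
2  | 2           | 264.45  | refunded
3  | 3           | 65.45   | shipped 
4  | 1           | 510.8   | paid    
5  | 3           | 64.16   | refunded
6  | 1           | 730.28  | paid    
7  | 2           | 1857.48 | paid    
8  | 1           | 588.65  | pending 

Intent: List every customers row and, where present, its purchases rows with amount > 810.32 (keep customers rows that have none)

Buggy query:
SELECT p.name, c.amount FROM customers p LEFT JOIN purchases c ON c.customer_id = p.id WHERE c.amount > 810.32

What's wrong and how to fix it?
Bug: A WHERE condition on the right-hand table after LEFT JOIN drops unmatched parents

Fix: Put 'c.amount > 810.32' in the JOIN's ON clause instead of WHERE

Corrected query:
SELECT p.name, c.amount FROM customers p LEFT JOIN purchases c ON c.customer_id = p.id AND c.amount > 810.32

Result:
name  | amount 
------+--------
Grace | 1296.49
Dave  | 1857.48
Eve   | NULL   
Alice | NULL   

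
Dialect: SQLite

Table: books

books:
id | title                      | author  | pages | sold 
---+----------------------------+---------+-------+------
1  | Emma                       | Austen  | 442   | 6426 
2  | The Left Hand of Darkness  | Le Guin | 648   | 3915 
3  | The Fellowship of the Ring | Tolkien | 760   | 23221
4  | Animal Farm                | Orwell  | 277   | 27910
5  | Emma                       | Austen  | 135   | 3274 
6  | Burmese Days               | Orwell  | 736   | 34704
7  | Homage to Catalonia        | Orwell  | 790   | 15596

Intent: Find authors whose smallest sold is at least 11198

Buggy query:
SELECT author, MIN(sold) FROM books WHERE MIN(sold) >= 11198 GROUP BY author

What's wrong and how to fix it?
Bug: Aggregates like MIN are computed per group after WHERE runs

Fix: Use HAVING for the per-group MIN condition

Corrected query:
SELECT author, MIN(sold) FROM books GROUP BY author HAVING MIN(sold) >= 11198

Result:
author  | MIN(sold)
--------+----------
Orwell  | 15596    
Tolkien | 23221    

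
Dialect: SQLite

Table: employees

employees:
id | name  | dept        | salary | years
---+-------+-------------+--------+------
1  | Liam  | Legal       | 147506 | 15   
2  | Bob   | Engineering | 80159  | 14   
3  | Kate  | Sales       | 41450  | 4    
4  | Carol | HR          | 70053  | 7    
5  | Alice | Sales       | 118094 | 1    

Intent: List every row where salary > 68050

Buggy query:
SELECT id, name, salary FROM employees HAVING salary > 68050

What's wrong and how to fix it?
Bug: HAVING filters the output of aggregation, but this query has no GROUP BY and no aggregate functions, so SQLite rejects it (HAVING clause on a non-aggregate query); the condition here is per row

Fix: Use WHERE for row-level filtering

Corrected query:
SELECT id, name, salary FROM employees WHERE salary > 68050

Result:
id | name  | salary
---+-------+-------
1  | Liam  | 147506
2  | Bob   | 80159 
4  | Carol | 70053 
5  | Alice | 118094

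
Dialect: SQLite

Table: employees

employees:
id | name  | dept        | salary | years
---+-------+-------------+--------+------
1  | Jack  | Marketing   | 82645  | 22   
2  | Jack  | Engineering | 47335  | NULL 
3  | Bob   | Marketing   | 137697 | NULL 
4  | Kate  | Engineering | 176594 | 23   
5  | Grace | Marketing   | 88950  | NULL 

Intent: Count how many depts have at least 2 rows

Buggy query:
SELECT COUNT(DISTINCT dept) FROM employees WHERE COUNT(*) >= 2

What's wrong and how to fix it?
Bug: COUNT(*) cannot appear in WHERE; the per-group count doesn't exist yet

Fix: Group first with HAVING COUNT(*) >= 2, then COUNT the resulting groups

Corrected query:
SELECT COUNT(*) FROM (SELECT dept FROM employees GROUP BY dept HAVING COUNT(*) >= 2)

Result:
COUNT(*)
--------
2       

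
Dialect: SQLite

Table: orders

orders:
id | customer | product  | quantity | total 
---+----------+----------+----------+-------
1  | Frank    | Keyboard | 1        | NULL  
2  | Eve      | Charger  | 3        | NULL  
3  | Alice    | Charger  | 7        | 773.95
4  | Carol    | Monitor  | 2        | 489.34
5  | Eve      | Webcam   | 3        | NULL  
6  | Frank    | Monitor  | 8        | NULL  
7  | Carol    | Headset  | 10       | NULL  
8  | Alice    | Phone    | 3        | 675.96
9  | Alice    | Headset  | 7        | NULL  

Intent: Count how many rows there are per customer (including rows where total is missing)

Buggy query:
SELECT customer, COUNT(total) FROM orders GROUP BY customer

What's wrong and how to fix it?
Bug: COUNT(column) counts non-NULL values only; rows with NULL total aren't counted

Fix: Use COUNT(*) to count all rows regardless of NULL

Corrected query:
SELECT customer, COUNT(*) FROM orders GROUP BY customer

Result:
customer | COUNT(*)
---------+---------
Alice    | 3       
Carol    | 2       
Eve      | 2       
Frank    | 2       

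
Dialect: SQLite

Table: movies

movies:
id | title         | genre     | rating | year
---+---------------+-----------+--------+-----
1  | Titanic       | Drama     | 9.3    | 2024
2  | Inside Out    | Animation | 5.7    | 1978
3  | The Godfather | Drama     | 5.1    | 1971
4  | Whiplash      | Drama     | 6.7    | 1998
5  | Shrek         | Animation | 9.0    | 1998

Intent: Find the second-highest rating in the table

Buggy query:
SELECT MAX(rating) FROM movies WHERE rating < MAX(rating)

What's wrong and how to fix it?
Bug: The inner MAX is an aggregate inside WHERE, which is not allowed

Fix: Put the inner MAX in a scalar subquery

Corrected query:
SELECT MAX(rating) FROM movies WHERE rating < (SELECT MAX(rating) FROM movies)

Result:
MAX(rating)
-----------
9          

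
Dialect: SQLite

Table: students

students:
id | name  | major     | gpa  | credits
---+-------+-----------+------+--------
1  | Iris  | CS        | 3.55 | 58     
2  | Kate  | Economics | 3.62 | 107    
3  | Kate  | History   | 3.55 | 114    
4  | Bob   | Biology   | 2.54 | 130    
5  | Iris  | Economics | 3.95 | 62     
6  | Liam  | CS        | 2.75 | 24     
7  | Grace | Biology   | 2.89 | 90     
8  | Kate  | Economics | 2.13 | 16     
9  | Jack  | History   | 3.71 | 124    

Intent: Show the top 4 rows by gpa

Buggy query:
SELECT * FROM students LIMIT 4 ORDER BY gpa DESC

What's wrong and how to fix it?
Bug: LIMIT must come after ORDER BY

Fix: Swap the clauses: ORDER BY first, then LIMIT

Corrected query:
SELECT * FROM students ORDER BY gpa DESC LIMIT 4

Result:
id | name | major     | gpa  | credits
---+------+-----------+------+--------
5  | Iris | Economics | 3.95 | 62     
9  | Jack | History   | 3.71 | 124    
2  | Kate | Economics | 3.62 | 107    
1  | Iris | CS        | 3.55 | 58     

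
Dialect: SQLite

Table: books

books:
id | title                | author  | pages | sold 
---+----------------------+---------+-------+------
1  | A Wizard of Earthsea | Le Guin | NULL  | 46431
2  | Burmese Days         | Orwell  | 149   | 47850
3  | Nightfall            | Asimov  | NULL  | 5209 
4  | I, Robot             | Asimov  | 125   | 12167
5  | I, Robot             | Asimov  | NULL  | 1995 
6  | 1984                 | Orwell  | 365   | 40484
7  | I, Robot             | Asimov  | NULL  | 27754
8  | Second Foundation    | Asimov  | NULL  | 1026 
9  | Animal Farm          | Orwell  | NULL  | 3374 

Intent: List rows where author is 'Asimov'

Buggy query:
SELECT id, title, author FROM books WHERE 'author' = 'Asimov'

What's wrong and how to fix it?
Bug: 'author' in single quotes is a string literal, not the column; the comparison is literal-vs-literal and never true

Fix: Remove the quotes around the column name (or use double quotes for an identifier)

Corrected query:
SELECT id, title, author FROM books WHERE author = 'Asimov'

Result:
id | title             | author
---+-------------------+-------
3  | Nightfall         | Asimov
4  | I, Robot          | Asimov
5  | I, Robot          | Asimov
7  | I, Robot          | Asimov
8  | Second Foundation | Asimov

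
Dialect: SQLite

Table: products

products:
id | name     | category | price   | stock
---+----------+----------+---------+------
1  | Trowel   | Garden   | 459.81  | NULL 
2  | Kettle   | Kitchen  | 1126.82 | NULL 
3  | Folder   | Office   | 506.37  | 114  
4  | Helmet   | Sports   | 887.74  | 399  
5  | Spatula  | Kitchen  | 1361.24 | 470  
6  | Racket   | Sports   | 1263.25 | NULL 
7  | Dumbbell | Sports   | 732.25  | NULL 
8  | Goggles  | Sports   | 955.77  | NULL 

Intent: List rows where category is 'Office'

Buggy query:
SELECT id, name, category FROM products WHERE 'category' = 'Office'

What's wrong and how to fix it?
Bug: Single quotes denote string literals in SQL; the column name is being compared as a constant string

Fix: Reference the column as category without single quotes

Corrected query:
SELECT id, name, category FROM products WHERE category = 'Office'

Result:
id | name   | category
---+--------+---------
3  | Folder | Office  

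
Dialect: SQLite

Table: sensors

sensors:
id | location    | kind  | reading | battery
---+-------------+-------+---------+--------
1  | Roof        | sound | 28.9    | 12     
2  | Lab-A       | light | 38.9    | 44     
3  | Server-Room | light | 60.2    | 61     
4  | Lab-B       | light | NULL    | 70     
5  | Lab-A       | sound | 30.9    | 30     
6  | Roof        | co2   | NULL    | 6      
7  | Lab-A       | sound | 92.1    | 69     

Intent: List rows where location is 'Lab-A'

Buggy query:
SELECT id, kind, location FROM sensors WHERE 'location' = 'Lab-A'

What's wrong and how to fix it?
Bug: 'location' in single quotes is a string literal, not the column; the comparison is literal-vs-literal and never true

Fix: Remove the quotes around the column name (or use double quotes for an identifier)

Corrected query:
SELECT id, kind, location FROM sensors WHERE location = 'Lab-A'

Result:
id | kind  | location
---+-------+---------
2  | light | Lab-A   
5  | sound | Lab-A   
7  | sound | Lab-A   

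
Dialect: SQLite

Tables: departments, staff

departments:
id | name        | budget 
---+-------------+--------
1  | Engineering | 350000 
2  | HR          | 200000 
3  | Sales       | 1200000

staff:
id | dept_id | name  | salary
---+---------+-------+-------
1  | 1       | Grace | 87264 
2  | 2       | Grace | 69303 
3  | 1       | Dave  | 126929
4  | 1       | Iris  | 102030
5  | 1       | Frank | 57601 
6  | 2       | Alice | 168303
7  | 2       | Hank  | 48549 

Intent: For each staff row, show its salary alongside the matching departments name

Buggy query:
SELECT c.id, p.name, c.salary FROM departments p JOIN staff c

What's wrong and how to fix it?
Bug: JOIN with no ON clause produces a cartesian product; every staff row pairs with every departments row

Fix: Add ON c.dept_id = p.id to the JOIN

Corrected query:
SELECT c.id, p.name, c.salary FROM departments p JOIN staff c ON c.dept_id = p.id

Result:
id | name        | salary
---+-------------+-------
1  | Engineering | 87264 
2  | HR          | 69303 
3  | Engineering | 126929
4  | Engineering | 102030
5  | Engineering | 57601 
6  | HR          | 168303
7  | HR          | 48549 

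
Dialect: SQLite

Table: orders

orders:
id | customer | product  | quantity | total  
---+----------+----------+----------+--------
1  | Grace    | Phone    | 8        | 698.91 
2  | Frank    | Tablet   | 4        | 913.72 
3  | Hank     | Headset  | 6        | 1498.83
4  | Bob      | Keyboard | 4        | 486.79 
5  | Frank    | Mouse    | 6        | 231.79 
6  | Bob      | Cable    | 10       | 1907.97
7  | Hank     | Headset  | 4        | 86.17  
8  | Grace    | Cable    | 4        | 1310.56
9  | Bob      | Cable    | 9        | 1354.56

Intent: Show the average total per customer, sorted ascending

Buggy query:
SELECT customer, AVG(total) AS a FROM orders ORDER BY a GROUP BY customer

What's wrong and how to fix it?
Bug: GROUP BY must precede ORDER BY

Fix: Reorder: SELECT … FROM … GROUP BY … ORDER BY …

Corrected query:
SELECT customer, AVG(total) AS a FROM orders GROUP BY customer ORDER BY a

Result:
customer | a          
---------+------------
Frank    | 572.755    
Hank     | 792.5      
Grace    | 1004.735   
Bob      | 1249.773333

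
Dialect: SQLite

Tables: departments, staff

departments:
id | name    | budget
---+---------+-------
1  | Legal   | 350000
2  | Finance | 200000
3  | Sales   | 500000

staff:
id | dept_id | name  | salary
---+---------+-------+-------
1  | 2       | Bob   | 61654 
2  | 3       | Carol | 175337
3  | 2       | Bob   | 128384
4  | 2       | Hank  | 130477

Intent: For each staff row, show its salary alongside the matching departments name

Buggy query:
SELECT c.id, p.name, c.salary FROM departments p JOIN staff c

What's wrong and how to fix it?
Bug: JOIN with no ON clause produces a cartesian product; every staff row pairs with every departments row

Fix: Add ON c.dept_id = p.id to the JOIN

Corrected query:
SELECT c.id, p.name, c.salary FROM departments p JOIN staff c ON c.dept_id = p.id

Result:
id | name    | salary
---+---------+-------
1  | Finance | 61654 
2  | Sales   | 175337
3  | Finance | 128384
4  | Finance | 130477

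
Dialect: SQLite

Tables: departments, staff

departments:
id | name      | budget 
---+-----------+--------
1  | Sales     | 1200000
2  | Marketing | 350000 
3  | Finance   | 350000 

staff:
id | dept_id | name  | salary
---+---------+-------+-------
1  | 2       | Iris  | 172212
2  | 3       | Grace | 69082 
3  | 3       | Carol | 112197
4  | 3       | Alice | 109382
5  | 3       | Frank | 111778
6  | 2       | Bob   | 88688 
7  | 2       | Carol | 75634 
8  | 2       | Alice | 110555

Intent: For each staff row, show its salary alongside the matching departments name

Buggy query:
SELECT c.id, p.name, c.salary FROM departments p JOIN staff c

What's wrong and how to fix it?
Bug: Missing join condition: each staff row is matched to all departments rows instead of just its own

Fix: Specify the join condition linking the foreign key to the parent id

Corrected query:
SELECT c.id, p.name, c.salary FROM departments p JOIN staff c ON c.dept_id = p.id

Result:
id | name      | salary
---+-----------+-------
1  | Marketing | 172212
2  | Finance   | 69082 
3  | Finance   | 112197
4  | Finance   | 109382
5  | Finance   | 111778
6  | Marketing | 88688 
7  | Marketing | 75634 
8  | Marketing | 110555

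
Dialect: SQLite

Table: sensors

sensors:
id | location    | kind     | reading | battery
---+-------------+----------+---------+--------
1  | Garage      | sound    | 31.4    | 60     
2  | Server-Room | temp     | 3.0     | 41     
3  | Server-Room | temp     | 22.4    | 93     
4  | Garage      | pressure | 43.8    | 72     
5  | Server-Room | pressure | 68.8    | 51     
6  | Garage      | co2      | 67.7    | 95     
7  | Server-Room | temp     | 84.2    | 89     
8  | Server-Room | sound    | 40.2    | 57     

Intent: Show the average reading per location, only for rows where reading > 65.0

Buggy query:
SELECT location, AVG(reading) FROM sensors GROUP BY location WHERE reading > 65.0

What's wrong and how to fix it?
Bug: WHERE cannot follow GROUP BY

Fix: Place WHERE between FROM and GROUP BY

Corrected query:
SELECT location, AVG(reading) FROM sensors WHERE reading > 65.0 GROUP BY location

Result:
location    | AVG(reading)
------------+-------------
Garage      | 67.7        
Server-Room | 76.5        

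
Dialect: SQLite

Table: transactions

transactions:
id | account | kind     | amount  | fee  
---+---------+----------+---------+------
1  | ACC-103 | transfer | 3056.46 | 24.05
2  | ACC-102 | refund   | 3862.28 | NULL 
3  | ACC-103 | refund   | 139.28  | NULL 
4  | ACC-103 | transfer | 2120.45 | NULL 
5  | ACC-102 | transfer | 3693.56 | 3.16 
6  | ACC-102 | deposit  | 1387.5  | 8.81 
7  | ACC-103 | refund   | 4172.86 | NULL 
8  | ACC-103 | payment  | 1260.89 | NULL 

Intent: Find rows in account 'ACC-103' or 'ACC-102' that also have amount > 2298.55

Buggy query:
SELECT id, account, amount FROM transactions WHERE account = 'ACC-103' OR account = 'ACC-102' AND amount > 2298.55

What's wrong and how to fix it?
Bug: Without parentheses, AND is evaluated before OR, so the amount filter only applies to the 'ACC-102' branch

Fix: Add parentheses around the OR so the AND applies to both alternatives

Corrected query:
SELECT id, account, amount FROM transactions WHERE (account = 'ACC-103' OR account = 'ACC-102') AND amount > 2298.55

Result:
id | account | amount 
---+---------+--------
1  | ACC-103 | 3056.46
2  | ACC-102 | 3862.28
5  | ACC-102 | 3693.56
7  | ACC-103 | 4172.86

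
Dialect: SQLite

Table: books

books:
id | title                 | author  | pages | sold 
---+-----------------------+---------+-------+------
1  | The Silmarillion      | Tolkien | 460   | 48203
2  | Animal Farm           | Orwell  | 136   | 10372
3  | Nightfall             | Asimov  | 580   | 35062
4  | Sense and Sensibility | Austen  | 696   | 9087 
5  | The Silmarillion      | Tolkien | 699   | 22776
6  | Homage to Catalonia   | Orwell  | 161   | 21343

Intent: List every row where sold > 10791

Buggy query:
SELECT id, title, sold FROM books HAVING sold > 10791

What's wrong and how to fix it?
Bug: HAVING filters the output of aggregation, but this query has no GROUP BY and no aggregate functions, so SQLite rejects it (HAVING clause on a non-aggregate query); the condition here is per row

Fix: Replace HAVING with WHERE since the condition applies to individual rows

Corrected query:
SELECT id, title, sold FROM books WHERE sold > 10791

Result:
id | title               | sold 
---+---------------------+------
1  | The Silmarillion    | 48203
3  | Nightfall           | 35062
5  | The Silmarillion    | 22776
6  | Homage to Catalonia | 21343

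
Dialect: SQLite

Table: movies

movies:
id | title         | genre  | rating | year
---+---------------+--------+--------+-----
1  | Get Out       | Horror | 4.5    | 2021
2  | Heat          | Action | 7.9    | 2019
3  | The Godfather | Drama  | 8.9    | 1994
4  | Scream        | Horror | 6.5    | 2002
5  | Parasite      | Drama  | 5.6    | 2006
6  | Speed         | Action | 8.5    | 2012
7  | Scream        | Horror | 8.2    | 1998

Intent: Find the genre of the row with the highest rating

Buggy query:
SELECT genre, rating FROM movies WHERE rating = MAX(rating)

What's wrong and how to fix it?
Bug: MAX(rating) is an aggregate and cannot be used directly in WHERE

Fix: Wrap MAX in a scalar subquery so WHERE compares against a single value

Corrected query:
SELECT genre, rating FROM movies WHERE rating = (SELECT MAX(rating) FROM movies)

Result:
genre | rating
------+-------
Drama | 8.9   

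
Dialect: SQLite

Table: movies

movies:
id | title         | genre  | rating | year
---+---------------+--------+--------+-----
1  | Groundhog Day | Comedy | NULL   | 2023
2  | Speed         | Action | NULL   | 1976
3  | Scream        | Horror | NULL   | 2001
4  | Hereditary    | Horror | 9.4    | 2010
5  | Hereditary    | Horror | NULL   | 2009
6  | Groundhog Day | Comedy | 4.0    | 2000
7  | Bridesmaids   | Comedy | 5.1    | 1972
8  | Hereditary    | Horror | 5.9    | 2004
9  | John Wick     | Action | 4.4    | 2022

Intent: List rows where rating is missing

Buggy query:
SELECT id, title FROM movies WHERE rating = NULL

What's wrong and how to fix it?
Bug: Comparing to NULL with '=' never matches; NULL = NULL is unknown, not true

Fix: Replace '= NULL' with 'IS NULL'

Corrected query:
SELECT id, title FROM movies WHERE rating IS NULL

Result:
id | title        
---+--------------
1  | Groundhog Day
2  | Speed        
3  | Scream       
5  | Hereditary   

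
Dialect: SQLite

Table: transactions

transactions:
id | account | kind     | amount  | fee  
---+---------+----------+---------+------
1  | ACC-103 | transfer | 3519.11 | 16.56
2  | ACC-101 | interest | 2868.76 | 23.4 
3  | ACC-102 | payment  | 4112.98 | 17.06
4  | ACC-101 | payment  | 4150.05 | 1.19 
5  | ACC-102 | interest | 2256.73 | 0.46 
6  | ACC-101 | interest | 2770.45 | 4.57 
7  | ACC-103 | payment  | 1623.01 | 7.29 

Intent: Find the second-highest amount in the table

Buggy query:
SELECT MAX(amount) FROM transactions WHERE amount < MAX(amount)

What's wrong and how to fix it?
Bug: The inner MAX is an aggregate inside WHERE, which is not allowed

Fix: Put the inner MAX in a scalar subquery

Corrected query:
SELECT MAX(amount) FROM transactions WHERE amount < (SELECT MAX(amount) FROM transactions)

Result:
MAX(amount)
-----------
4112.98    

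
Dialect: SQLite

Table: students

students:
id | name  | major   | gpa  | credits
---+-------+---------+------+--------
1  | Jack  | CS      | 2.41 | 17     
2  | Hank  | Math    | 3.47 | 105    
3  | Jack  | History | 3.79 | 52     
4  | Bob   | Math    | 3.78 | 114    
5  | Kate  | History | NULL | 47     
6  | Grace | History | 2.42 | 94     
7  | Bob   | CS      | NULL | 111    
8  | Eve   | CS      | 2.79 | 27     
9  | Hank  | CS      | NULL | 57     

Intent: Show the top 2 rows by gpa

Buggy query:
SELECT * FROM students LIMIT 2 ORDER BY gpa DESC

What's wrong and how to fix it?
Bug: ORDER BY cannot follow LIMIT; LIMIT is the final clause

Fix: Swap the clauses: ORDER BY first, then LIMIT

Corrected query:
SELECT * FROM students ORDER BY gpa DESC LIMIT 2

Result:
id | name | major   | gpa  | credits
---+------+---------+------+--------
3  | Jack | History | 3.79 | 52     
4  | Bob  | Math    | 3.78 | 114    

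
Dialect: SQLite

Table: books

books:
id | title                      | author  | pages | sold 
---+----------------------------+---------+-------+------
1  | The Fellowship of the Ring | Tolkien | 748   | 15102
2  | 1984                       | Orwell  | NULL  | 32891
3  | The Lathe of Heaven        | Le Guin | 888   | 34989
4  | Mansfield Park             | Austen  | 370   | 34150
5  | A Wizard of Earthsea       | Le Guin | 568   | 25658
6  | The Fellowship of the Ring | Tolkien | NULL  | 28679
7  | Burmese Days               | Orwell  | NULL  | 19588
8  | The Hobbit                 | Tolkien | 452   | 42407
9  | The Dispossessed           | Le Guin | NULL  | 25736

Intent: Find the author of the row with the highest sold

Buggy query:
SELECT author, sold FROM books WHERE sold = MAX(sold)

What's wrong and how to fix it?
Bug: MAX(sold) is an aggregate and cannot be used directly in WHERE

Fix: Use a subquery: WHERE sold = (SELECT MAX(sold) FROM books)

Corrected query:
SELECT author, sold FROM books WHERE sold = (SELECT MAX(sold) FROM books)

Result:
author  | sold 
--------+------
Tolkien | 42407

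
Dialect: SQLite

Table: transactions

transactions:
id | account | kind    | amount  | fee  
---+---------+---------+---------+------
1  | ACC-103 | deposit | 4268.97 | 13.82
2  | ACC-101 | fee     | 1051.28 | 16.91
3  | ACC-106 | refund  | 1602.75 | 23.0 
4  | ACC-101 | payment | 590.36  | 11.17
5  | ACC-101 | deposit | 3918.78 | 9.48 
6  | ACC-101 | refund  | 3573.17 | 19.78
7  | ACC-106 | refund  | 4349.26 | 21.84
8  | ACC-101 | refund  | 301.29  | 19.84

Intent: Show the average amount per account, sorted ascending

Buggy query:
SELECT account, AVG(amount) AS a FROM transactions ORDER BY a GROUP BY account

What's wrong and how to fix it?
Bug: GROUP BY must precede ORDER BY

Fix: Reorder: SELECT … FROM … GROUP BY … ORDER BY …

Corrected query:
SELECT account, AVG(amount) AS a FROM transactions GROUP BY account ORDER BY a

Result:
account | a       
--------+---------
ACC-101 | 1886.976
ACC-106 | 2976.005
ACC-103 | 4268.97 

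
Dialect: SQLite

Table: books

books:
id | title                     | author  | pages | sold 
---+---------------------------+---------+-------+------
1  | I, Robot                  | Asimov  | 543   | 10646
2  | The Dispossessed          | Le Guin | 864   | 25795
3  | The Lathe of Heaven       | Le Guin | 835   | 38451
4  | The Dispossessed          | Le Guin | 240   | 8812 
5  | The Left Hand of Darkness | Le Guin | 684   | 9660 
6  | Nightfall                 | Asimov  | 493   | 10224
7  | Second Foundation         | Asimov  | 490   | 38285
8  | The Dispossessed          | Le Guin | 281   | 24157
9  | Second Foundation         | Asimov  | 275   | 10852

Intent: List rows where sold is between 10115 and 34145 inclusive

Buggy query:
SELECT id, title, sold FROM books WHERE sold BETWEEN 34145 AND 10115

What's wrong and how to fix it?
Bug: BETWEEN expects the lower bound first; with 34145 AND 10115 the range is empty

Fix: Write BETWEEN 10115 AND 34145

Corrected query:
SELECT id, title, sold FROM books WHERE sold BETWEEN 10115 AND 34145

Result:
id | title             | sold 
---+-------------------+------
1  | I, Robot          | 10646
2  | The Dispossessed  | 25795
6  | Nightfall         | 10224
8  | The Dispossessed  | 24157
9  | Second Foundation | 10852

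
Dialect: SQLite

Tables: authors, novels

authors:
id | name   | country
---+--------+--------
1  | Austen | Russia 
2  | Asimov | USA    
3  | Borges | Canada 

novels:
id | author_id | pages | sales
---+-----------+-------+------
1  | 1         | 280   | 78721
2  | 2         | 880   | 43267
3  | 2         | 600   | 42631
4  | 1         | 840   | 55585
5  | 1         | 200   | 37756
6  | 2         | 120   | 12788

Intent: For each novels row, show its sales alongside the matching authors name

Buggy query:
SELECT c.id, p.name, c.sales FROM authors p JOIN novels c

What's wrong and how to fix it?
Bug: JOIN with no ON clause produces a cartesian product; every novels row pairs with every authors row

Fix: Add ON c.author_id = p.id to the JOIN

Corrected query:
SELECT c.id, p.name, c.sales FROM authors p JOIN novels c ON c.author_id = p.id

Result:
id | name   | sales
---+--------+------
1  | Austen | 78721
2  | Asimov | 43267
3  | Asimov | 42631
4  | Austen | 55585
5  | Austen | 37756
6  | Asimov | 12788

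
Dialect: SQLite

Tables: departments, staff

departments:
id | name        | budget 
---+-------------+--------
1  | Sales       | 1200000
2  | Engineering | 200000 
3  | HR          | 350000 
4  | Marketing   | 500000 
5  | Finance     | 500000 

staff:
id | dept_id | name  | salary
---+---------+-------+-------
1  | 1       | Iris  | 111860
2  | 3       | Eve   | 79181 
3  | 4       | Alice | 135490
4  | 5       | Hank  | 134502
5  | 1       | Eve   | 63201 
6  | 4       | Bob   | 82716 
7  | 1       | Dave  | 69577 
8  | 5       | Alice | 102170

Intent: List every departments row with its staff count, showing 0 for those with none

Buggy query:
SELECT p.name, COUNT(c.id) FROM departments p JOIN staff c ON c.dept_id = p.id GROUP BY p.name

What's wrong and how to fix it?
Bug: An inner join excludes parents with zero children

Fix: Use LEFT JOIN so parents without children still appear (COUNT(c.id) gives 0)

Corrected query:
SELECT p.name, COUNT(c.id) FROM departments p LEFT JOIN staff c ON c.dept_id = p.id GROUP BY p.name

Result:
name        | COUNT(c.id)
------------+------------
Engineering | 0          
Finance     | 2          
HR          | 1          
Marketing   | 2          
Sales       | 3          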